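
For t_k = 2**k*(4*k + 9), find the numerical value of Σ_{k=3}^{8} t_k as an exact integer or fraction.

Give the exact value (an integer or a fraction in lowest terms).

Σ = 18840

The ratio is 2*(4*k + 13)/(4*k + 9).
Gosper form: A/B · C(k+1)/C(k) with A=2, B=1, C=k + 9/4.
Key eq: (2)·f(k+1) = (1)·f(k) + (k + 9/4).
From deg A=0, deg B=0, deg C=1: d=1.
A polynomial solution: f(k) = (4*k + 1)/4.
So s_k = (B(k−1)f/C)·t_k = ((4*k + 1)/(4*k + 9))·t_k = 2**k*(4*k + 1).
Δs = 2**k*(4*k + 9), as required.
Σ_(k=3)^(8) t_k = s_(9) − s_(3) = 18944 − (104) = 18840.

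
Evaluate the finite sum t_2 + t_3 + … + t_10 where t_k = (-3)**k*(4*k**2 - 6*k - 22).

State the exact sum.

Σ = 14880294

Step 1: r(k) = 3*(-2*k**2 - k + 12)/(2*k**2 - 3*k - 11).
A = -3, B = 1, C = k**2 - 3*k/2 - 11/2.
Need (-3)·f(k+1) − (1)·f(k) = k**2 - 3*k/2 - 11/2.
d = 2 from the (0,0,2) case.
Match coefficients ⇒ f(k) = -(k - 4)*(k + 1)/4.
Certificate R = B(k−1)f/C = -(k - 4)*(k + 1)/(2*(2*k**2 - 3*k - 11)) gives s_k = (-3)**k*(-k**2 + 3*k + 4).
Verify: (-3)**k*(4*k**2 - 6*k - 22) matches t_k.
Telescoping: Σ = s_(11) − s_(2) = 14880348 − (54) = 14880294.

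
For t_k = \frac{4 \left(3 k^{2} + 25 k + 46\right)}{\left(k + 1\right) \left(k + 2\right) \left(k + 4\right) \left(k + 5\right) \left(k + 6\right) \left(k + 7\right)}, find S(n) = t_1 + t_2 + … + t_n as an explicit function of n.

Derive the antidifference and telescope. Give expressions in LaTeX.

t_(k+1)/t_k = (k + 1)*(k + 4)*(25*k + 3*(k + 1)**2 + 71)/((k + 3)*(k + 8)*(3*k**2 + 25*k + 46)).
So A=k + 1 and B=k + 8, with C=k**3 + 34*k**2/3 + 121*k/3 + 46.
Need (k + 1)·f(k+1) − (k + 7)·f(k) = k**3 + 34*k**2/3 + 121*k/3 + 46.
Degrees (1,1,3) ⇒ d ≤ 6.
Solve for f: f(k) = k*(k + 2)*(k + 3)*(k + 5)*(k**2 + 11*k + 34)/72 (degree 6 ≤ 6).
Get s_k = R·t_k = k*(k**2 + 11*k + 34)/(6*(k**3 + 11*k**2 + 34*k + 24)) with R(k) = B(k−1)f(k)/C(k) = k*(k + 2)*(k + 5)*(k + 7)*(k**2 + 11*k + 34)/(24*(3*k**2 + 25*k + 46)).
s_(k+1) − s_k = 4*(3*k**2 + 25*k + 46)/(k**6 + 25*k**5 + 247*k**4 + 1219*k**3 + 3112*k**2 + 3796*k + 1680) = t_k.
Σ_(k=1)^n t_k = s_(n+1) − s_(1) = ((n**3 + 14*n**2 + 59*n + 46)/(6*(n**3 + 14*n**2 + 59*n + 70))) − (23/210), i.e. 2*n*(n**2 + 14*n + 59)/(35*(n**3 + 14*n**2 + 59*n + 70)).

S(n) = \frac{2 n \left(n^{2} + 14 n + 59\right)}{35 \left(n^{3} + 14 n^{2} + 59 n + 70\right)}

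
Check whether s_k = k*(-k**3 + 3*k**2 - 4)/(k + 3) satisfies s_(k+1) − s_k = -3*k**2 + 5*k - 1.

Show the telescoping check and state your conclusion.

s_(k+1) = (-k**4 - k**3 + 3*k**2 + k - 2)/(k + 4)
s_(k+1) − s_k = (-3*k**4 - 12*k**3 + 14*k**2 + 17*k - 6)/(k**2 + 7*k + 12)
(s_(k+1) − s_k) − t_k = 2*(2*k**3 + 8*k**2 - 18*k + 3)/(k**2 + 7*k + 12)

Invalid: residual 2*(2*k**3 + 8*k**2 - 18*k + 3)/(k**2 + 7*k + 12) ≠ 0.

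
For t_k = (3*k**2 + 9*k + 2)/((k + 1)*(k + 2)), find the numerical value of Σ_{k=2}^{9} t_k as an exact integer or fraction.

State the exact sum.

Compute t_(k+1)/t_k: get (k + 1)*(9*k + 3*(k + 1)**2 + 11)/((k + 3)*(3*k**2 + 9*k + 2)).
Factor: A=k + 1; B=k + 3; C=k**2 + 3*k + 2/3.
f must satisfy (k + 1)·f(k+1) − (k + 2)·f(k) = k**2 + 3*k + 2/3.
deg f ≤ 2 (via 1,1,2).
Solve for f: f(k) = k*(3*k - 1)/3 (degree 2 ≤ 2).
Then R = B(k−1)f/C = k*(k + 2)*(3*k - 1)/(3*k**2 + 9*k + 2), so s_k = R(k)·t_k = k*(3*k - 1)/(k + 1).
s_(k+1) − s_k = (3*k**2 + 9*k + 2)/(k**2 + 3*k + 2) = t_k.
Evaluate s at k=10 and k=2: 290/11 and 10/3; difference 760/33.

Σ = 760/33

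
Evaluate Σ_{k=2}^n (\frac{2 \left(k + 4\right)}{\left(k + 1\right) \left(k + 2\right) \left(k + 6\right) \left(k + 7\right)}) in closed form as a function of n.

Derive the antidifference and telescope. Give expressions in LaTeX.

r(k) = (k + 1)*(k + 5)*(k + 6)/((k + 3)*(k + 4)*(k + 8)) after simplifying.
A = k + 1, B = k + 8, C = k**4 + 16*k**3 + 95*k**2 + 248*k + 240.
Set up (k + 1)·f(k+1) − (k + 7)·f(k) − (k**4 + 16*k**3 + 95*k**2 + 248*k + 240) = 0.
Bound: deg f ≤ 6.
Match coefficients ⇒ f(k) = k*(k + 2)*(k + 3)*(k + 4)*(k + 5)*(k + 7)/12.
So s_k = (B(k−1)f/C)·t_k = (k*(k + 2)*(k + 7)**2/(12*(k + 4)))·t_k = k*(k + 7)/(6*(k**2 + 7*k + 6)).
Δs = 2*(k + 4)/(k**4 + 16*k**3 + 83*k**2 + 152*k + 84), as required.
Evaluate: s_(n+1) = (n**2 + 9*n + 8)/(6*(n**2 + 9*n + 14)); subtract s_(2) = 1/8 ⇒ S(n) = (n**2 + 9*n - 10)/(24*(n**2 + 9*n + 14)).

S(n) = \frac{n^{2} + 9 n - 10}{24 \left(n^{2} + 9 n + 14\right)}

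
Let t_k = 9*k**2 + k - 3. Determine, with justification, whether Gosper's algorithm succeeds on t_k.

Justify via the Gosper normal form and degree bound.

Ratio r(k) = (k + 9*(k + 1)**2 - 2)/(9*k**2 + k - 3).
Normal form (A,B,C) = (1, 1, k**2 + k/9 - 1/3).
Need (1)·f(k+1) − (1)·f(k) = k**2 + k/9 - 1/3.
Bound: deg f ≤ 3.
Match coefficients ⇒ f(k) = k*(3*k**2 - 4*k - 2)/9.
Get s_k = R·t_k = k*(3*k**2 - 4*k - 2) with R(k) = B(k−1)f(k)/C(k) = k*(3*k**2 - 4*k - 2)/(9*k**2 + k - 3).
Verify: 9*k**2 + k - 3 matches t_k.

Yes. s_k = k*(3*k**2 - 4*k - 2).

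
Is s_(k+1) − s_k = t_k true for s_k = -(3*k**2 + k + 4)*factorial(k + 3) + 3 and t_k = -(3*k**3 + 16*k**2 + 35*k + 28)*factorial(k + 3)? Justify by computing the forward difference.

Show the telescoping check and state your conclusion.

s_(k+1) = -(k + 3*(k + 1)**2 + 5)*factorial(k + 4) + 3
s_(k+1) − s_k = -(3*k**3 + 16*k**2 + 35*k + 28)*factorial(k + 3)
(s_(k+1) − s_k) − t_k = 0

Valid: the claim telescopes to t_k.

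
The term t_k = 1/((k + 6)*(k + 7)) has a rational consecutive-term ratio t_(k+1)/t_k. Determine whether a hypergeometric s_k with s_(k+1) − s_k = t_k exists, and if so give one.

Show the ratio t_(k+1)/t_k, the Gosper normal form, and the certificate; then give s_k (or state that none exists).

s_k = k/(6*(k + 6))

Ratio r(k) = (k + 6)/(k + 8).
Normal form (A,B,C) = (k + 6, k + 8, 1).
Need (k + 6)·f(k+1) − (k + 7)·f(k) = 1.
From deg A=1, deg B=1, deg C=0: d=1.
A polynomial solution: f(k) = k/6.
Then R = B(k−1)f/C = k*(k + 7)/6, so s_k = R(k)·t_k = k/(6*(k + 6)).
Δs = 1/(k**2 + 13*k + 42), as required.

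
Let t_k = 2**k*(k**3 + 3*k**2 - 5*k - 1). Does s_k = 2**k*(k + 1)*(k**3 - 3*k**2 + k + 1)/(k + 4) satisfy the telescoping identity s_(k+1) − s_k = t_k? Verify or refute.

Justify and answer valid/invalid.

s_(k+1) = 2**(k + 1)*k*(k**3 + 2*k**2 - 2*k - 4)/(k + 5)
s_(k+1) − s_k = 2**k*(k**5 + 9*k**4 + 24*k**3 - 16*k**2 - 43*k - 5)/(k**2 + 9*k + 20)
(s_(k+1) − s_k) − t_k = 3*2**k*(-k**4 - 6*k**3 - 10*k**2 + 22*k + 5)/(k**2 + 9*k + 20)

Invalid: residual 3*2**k*(-k**4 - 6*k**3 - 10*k**2 + 22*k + 5)/(k**2 + 9*k + 20) ≠ 0.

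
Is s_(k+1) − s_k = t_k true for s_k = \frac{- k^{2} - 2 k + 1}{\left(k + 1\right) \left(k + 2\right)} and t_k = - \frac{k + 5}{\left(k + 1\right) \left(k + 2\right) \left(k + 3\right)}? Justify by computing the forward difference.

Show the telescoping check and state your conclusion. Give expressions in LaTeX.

valid; difference matches t_k

s_(k+1) = (-2*k - (k + 1)**2 - 1)/((k + 2)*(k + 3))
s_(k+1) − s_k = (-k - 5)/(k**3 + 6*k**2 + 11*k + 6)
(s_(k+1) − s_k) − t_k = 0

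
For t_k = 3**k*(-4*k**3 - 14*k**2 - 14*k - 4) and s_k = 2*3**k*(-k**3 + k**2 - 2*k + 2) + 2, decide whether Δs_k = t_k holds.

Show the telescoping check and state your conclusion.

Valid — Δs_k = t_k.

s_(k+1) = 2*3**(k + 1)*(-2*k - (k + 1)**3 + (k + 1)**2) + 2
s_(k+1) − s_k = 3**k*(-4*k**3 - 14*k**2 - 14*k - 4)
(s_(k+1) − s_k) − t_k = 0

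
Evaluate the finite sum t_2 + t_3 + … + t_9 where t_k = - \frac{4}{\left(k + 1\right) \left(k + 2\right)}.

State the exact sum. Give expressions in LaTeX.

Ratio r(k) = (k + 1)/(k + 3).
Factor: A=k + 1; B=k + 3; C=1.
f must satisfy (k + 1)·f(k+1) − (k + 2)·f(k) = 1.
From deg A=1, deg B=1, deg C=0: d=1.
Solve for f: f(k) = k (degree 1 ≤ 1).
R(k) = B(k−1)·f(k)/C(k) = k*(k + 2); s_k = R·t_k = -4*k/(k + 1).
Δs = -4/(k**2 + 3*k + 2), as required.
Evaluate s at k=10 and k=2: -40/11 and -8/3; difference -32/33.

Σ = -32/33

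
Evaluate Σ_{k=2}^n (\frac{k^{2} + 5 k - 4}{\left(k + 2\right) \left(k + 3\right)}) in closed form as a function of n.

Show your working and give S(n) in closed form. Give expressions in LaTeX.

S(n) = \frac{2 n^{2} - n - 1}{2 \left(n + 3\right)}

The ratio is (k + 2)*(5*k + (k + 1)**2 + 1)/((k + 4)*(k**2 + 5*k - 4)).
A = k + 2, B = k + 4, C = k**2 + 5*k - 4.
Key eq: (k + 2)·f(k+1) = (k + 3)·f(k) + (k**2 + 5*k - 4).
From deg A=1, deg B=1, deg C=2: d=2.
Solving with deg f ≤ 2: f(k) = k*(k - 3).
Certificate R = B(k−1)f/C = k*(k - 3)*(k + 3)/(k**2 + 5*k - 4) gives s_k = k*(k - 3)/(k + 2).
Verify: (k**2 + 5*k - 4)/(k**2 + 5*k + 6) matches t_k.
Σ_(k=2)^n t_k = s_(n+1) − s_(2) = ((n**2 - n - 2)/(n + 3)) − (-1/2), i.e. (2*n**2 - n - 1)/(2*(n + 3)).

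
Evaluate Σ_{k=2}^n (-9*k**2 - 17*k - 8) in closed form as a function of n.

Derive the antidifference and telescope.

S(n) = -3*n**3 - 13*n**2 - 18*n + 34

Compute t_(k+1)/t_k: get (9*k**2 + 35*k + 34)/(9*k**2 + 17*k + 8).
Take A(k)=1, B(k)=1, C(k)=k**2 + 17*k/9 + 8/9.
Need (1)·f(k+1) − (1)·f(k) = k**2 + 17*k/9 + 8/9.
d = 3 from the (0,0,2) case.
Solve for f: f(k) = k*(k + 1)*(3*k + 1)/9 (degree 3 ≤ 3).
Then R = B(k−1)f/C = k*(3*k + 1)/(9*k + 8), so s_k = R(k)·t_k = k*(-3*k**2 - 4*k - 1).
Δs = -9*k**2 - 17*k - 8, as required.
s_(n+1) = -3*n**3 - 13*n**2 - 18*n - 8 and s_(2) = -42, so S(n) = -3*n**3 - 13*n**2 - 18*n + 34.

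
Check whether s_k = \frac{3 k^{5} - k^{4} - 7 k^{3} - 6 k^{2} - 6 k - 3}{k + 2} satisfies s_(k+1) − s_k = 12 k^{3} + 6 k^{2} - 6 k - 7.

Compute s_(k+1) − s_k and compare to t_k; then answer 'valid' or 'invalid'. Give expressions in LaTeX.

Invalid: residual \frac{- 9 k^{4} - 34 k^{3} - 9 k^{2} + 16 k + 11}{k^{2} + 5 k + 6} ≠ 0.

s_(k+1) = (3*k**5 + 14*k**4 + 19*k**3 - 3*k**2 - 28*k - 20)/(k + 3)
s_(k+1) − s_k = (12*k**5 + 57*k**4 + 62*k**3 - 10*k**2 - 55*k - 31)/(k**2 + 5*k + 6)
(s_(k+1) − s_k) − t_k = (-9*k**4 - 34*k**3 - 9*k**2 + 16*k + 11)/(k**2 + 5*k + 6)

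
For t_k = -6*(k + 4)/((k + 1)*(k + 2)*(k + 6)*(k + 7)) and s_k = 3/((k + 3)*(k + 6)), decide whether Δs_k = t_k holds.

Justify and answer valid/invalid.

Invalid: residual 6*(3*k**2 + 23*k + 38)/(k**6 + 23*k**5 + 207*k**4 + 925*k**3 + 2144*k**2 + 2412*k + 1008) ≠ 0.

s_(k+1) = 3/((k + 4)*(k + 7))
s_(k+1) − s_k = 6*(-k - 5)/(k**4 + 20*k**3 + 145*k**2 + 450*k + 504)
(s_(k+1) − s_k) − t_k = 6*(3*k**2 + 23*k + 38)/(k**6 + 23*k**5 + 207*k**4 + 925*k**3 + 2144*k**2 + 2412*k + 1008)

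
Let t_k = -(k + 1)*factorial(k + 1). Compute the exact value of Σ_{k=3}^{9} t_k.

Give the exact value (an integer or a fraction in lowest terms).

Σ = -39916776

Step 1: r(k) = (k + 2)**2/(k + 1).
Factor: A=k + 2; B=1; C=k + 1.
Set up (k + 2)·f(k+1) − (1)·f(k) − (k + 1) = 0.
Degrees (1,0,1) ⇒ d ≤ 0.
Match coefficients ⇒ f(k) = 1.
R(k) = B(k−1)·f(k)/C(k) = 1/(k + 1); s_k = R·t_k = -factorial(k + 1).
Check: Δs_k = -(k + 1)*factorial(k + 1). ✓
Σ_(k=3)^(9) t_k = s_(10) − s_(3) = -39916800 − (-24) = -39916776.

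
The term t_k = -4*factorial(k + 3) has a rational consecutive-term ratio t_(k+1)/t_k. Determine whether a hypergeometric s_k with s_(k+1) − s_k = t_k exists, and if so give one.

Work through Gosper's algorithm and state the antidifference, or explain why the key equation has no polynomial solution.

r(k) = k + 4 after simplifying.
Gosper form: A/B · C(k+1)/C(k) with A=k + 4, B=1, C=1.
Set up (k + 4)·f(k+1) − (1)·f(k) − (1) = 0.
deg f ≤ -1 (via 1,0,0).
Bound -1 < 0, so the key equation has no polynomial solution.

not Gosper-summable; s_k does not exist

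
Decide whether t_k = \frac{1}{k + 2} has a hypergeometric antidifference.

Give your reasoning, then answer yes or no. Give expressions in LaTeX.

r(k) = (k + 2)/(k + 3) after simplifying.
So A=k + 2 and B=k + 3, with C=1.
Key eq: (k + 2)·f(k+1) = (k + 2)·f(k) + (1).
d = 0 from the (1,1,0) case.
Write f(k) = c0. Then LHS − RHS = -1, requiring -1 = 0: contradictory. No certificate.

No — t_k has no hypergeometric antidifference.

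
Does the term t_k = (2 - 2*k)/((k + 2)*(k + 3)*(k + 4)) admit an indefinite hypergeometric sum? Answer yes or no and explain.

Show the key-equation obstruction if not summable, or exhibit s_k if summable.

The ratio is k*(k + 2)/((k - 1)*(k + 5)).
Take A(k)=k + 2, B(k)=k + 5, C(k)=k - 1.
Solve (k + 2)·f(k+1) − (k + 4)·f(k) = k - 1.
d = 2 from the (1,1,1) case.
Solve for f: f(k) = k*(k - 7)/12 (degree 2 ≤ 2).
R(k) = B(k−1)·f(k)/C(k) = k*(k - 7)*(k + 4)/(12*(k - 1)); s_k = R·t_k = -k*(k - 7)/(6*(k + 2)*(k + 3)).
Verify: 2*(1 - k)/(k**3 + 9*k**2 + 26*k + 24) matches t_k.

Yes. s_k = -k*(k - 7)/(6*(k + 2)*(k + 3)).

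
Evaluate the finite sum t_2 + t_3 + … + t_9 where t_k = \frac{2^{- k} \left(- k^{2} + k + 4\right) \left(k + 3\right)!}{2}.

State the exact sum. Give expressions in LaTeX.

Σ = -36486510

Step 1: r(k) = (k**3 + 5*k**2 - 16)/(2*(k**2 - k - 4)).
Gosper form: A/B · C(k+1)/C(k) with A=k/2 + 2, B=1, C=k**2 - k - 4.
Need (k/2 + 2)·f(k+1) − (1)·f(k) = k**2 - k - 4.
Bound: deg f ≤ 1.
A polynomial solution: f(k) = 2*(k - 4).
Get s_k = R·t_k = -(k - 4)*factorial(k + 3)/2**k with R(k) = B(k−1)f(k)/C(k) = 2*(k - 4)/(k**2 - k - 4).
Check: Δs_k = (-k**2 + k + 4)*factorial(k + 3)/(2*2**k). ✓
Σ_(k=2)^(9) t_k = s_(10) − s_(2) = -36486450 − (60) = -36486510.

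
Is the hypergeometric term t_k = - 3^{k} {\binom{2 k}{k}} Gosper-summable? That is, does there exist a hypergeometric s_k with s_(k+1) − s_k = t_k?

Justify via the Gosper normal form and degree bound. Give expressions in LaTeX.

Ratio r(k) = 6*(2*k + 1)/(k + 1).
Normal form (A,B,C) = (12*k + 6, k + 1, 1).
Set up (12*k + 6)·f(k+1) − (k)·f(k) − (1) = 0.
From deg A=1, deg B=1, deg C=0: d=-1.
Negative degree bound (-1): no f exists, t_k not Gosper-summable.

No — t_k has no hypergeometric antidifference.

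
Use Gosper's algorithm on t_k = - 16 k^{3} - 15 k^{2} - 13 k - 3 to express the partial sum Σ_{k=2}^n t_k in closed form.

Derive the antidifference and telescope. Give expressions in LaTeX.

Compute t_(k+1)/t_k: get (16*k**3 + 63*k**2 + 91*k + 47)/(16*k**3 + 15*k**2 + 13*k + 3).
Take A(k)=1, B(k)=1, C(k)=k**3 + 15*k**2/16 + 13*k/16 + 3/16.
Solve (1)·f(k+1) − (1)·f(k) = k**3 + 15*k**2/16 + 13*k/16 + 3/16.
Degrees (0,0,3) ⇒ d ≤ 4.
A polynomial solution: f(k) = k*(4*k**3 - 3*k**2 + 3*k - 1)/16.
R(k) = B(k−1)·f(k)/C(k) = k*(4*k**3 - 3*k**2 + 3*k - 1)/(16*k**3 + 15*k**2 + 13*k + 3); s_k = R·t_k = k*(-4*k**3 + 3*k**2 - 3*k + 1).
Check: Δs_k = -16*k**3 - 15*k**2 - 13*k - 3. ✓
Σ_(k=2)^n t_k = s_(n+1) − s_(2) = (-4*n**4 - 13*n**3 - 18*n**2 - 12*n - 3) − (-50), i.e. -4*n**4 - 13*n**3 - 18*n**2 - 12*n + 47.

S(n) = - 4 n^{4} - 13 n^{3} - 18 n^{2} - 12 n + 47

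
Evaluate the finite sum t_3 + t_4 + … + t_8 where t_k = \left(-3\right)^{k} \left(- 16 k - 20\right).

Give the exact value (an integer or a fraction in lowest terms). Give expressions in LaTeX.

Σ = -747576

The ratio is 3*(-4*k - 9)/(4*k + 5).
Gosper form: A/B · C(k+1)/C(k) with A=-3, B=1, C=k + 5/4.
Set up (-3)·f(k+1) − (1)·f(k) − (k + 5/4) = 0.
Bound: deg f ≤ 1.
Coefficient equations give f(k) = -(2*k + 1)/8.
R(k) = B(k−1)·f(k)/C(k) = -(2*k + 1)/(2*(4*k + 5)); s_k = R·t_k = (-3)**k*(4*k + 2).
Check: Δs_k = (-3)**k*(-16*k - 20). ✓
Telescoping: Σ = s_(9) − s_(3) = -747954 − (-378) = -747576.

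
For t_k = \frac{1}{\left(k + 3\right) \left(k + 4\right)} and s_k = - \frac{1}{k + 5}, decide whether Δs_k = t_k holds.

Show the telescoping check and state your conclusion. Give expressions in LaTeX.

s_(k+1) = -1/(k + 6)
s_(k+1) − s_k = 1/((k + 5)*(k + 6))
(s_(k+1) − s_k) − t_k = 2*(-2*k - 9)/(k**4 + 18*k**3 + 119*k**2 + 342*k + 360)

Invalid: residual \frac{2 \left(- 2 k - 9\right)}{k^{4} + 18 k^{3} + 119 k^{2} + 342 k + 360} ≠ 0.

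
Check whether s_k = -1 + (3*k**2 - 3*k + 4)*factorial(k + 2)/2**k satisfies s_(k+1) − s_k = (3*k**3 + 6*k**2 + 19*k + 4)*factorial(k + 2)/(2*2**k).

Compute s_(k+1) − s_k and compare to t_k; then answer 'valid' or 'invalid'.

Valid: the claim telescopes to t_k.

s_(k+1) = 2**(-k - 1)*(-3*k + 3*(k + 1)**2 + 1)*factorial(k + 3) - 1
s_(k+1) − s_k = (3*k**3 + 6*k**2 + 19*k + 4)*factorial(k + 2)/(2*2**k)
(s_(k+1) − s_k) − t_k = 0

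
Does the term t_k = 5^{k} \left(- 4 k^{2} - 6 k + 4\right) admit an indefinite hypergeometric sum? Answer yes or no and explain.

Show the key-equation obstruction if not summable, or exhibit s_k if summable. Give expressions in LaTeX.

r(k) = 5*(2*k**2 + 7*k + 3)/(2*k**2 + 3*k - 2) after simplifying.
Gosper form: A/B · C(k+1)/C(k) with A=5, B=1, C=k**2 + 3*k/2 - 1.
f must satisfy (5)·f(k+1) − (1)·f(k) = k**2 + 3*k/2 - 1.
d = 2 from the (0,0,2) case.
Solve for f: f(k) = (k**2 - k - 1)/4 (degree 2 ≤ 2).
So s_k = (B(k−1)f/C)·t_k = ((k**2 - k - 1)/(2*(k + 2)*(2*k - 1)))·t_k = 5**k*(-k**2 + k + 1).
s_(k+1) − s_k = 5**k*(-4*k**2 - 6*k + 4) = t_k.

Yes. s_k = 5^{k} \left(- k^{2} + k + 1\right).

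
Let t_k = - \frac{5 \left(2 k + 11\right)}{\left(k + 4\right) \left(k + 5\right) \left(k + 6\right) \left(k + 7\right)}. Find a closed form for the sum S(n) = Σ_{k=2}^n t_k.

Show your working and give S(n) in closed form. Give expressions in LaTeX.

S(n) = \frac{5 \left(- n^{2} - 12 n + 13\right)}{48 \left(n^{2} + 12 n + 35\right)}

Step 1: r(k) = (k + 4)*(2*k + 13)/((k + 8)*(2*k + 11)).
So A=k + 4 and B=k + 8, with C=k + 11/2.
Set up (k + 4)·f(k+1) − (k + 7)·f(k) − (k + 11/2) = 0.
From deg A=1, deg B=1, deg C=1: d=3.
Solving with deg f ≤ 3: f(k) = k*(k + 5)*(k + 10)/48.
So s_k = (B(k−1)f/C)·t_k = (k*(k + 5)*(k + 7)*(k + 10)/(24*(2*k + 11)))·t_k = 5*k*(-k - 10)/(24*(k**2 + 10*k + 24)).
Verify: 5*(-2*k - 11)/(k**4 + 22*k**3 + 179*k**2 + 638*k + 840) matches t_k.
Telescope: S(n) = s_(n+1) − s_(2) = 5*(-n**2 - 12*n - 11)/(24*(n**2 + 12*n + 35)) − (-5/48) = 5*(-n**2 - 12*n + 13)/(48*(n**2 + 12*n + 35)).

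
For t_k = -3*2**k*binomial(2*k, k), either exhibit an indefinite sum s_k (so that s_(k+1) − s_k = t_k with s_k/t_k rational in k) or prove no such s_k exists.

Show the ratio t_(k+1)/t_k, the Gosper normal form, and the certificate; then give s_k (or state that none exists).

t_(k+1)/t_k = 4*(2*k + 1)/(k + 1).
Take A(k)=8*k + 4, B(k)=k + 1, C(k)=1.
f must satisfy (8*k + 4)·f(k+1) − (k)·f(k) = 1.
deg f ≤ -1 (via 1,1,0).
d = -1 < 0 ⇒ no nonzero polynomial f; not summable.

no hypergeometric antidifference exists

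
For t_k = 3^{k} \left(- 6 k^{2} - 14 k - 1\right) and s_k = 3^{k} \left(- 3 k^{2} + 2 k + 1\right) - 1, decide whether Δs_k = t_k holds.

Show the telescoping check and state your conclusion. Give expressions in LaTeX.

valid (s_(k+1) − s_k reduces to t_k)

s_(k+1) = 3**(k + 1)*(2*k - 3*(k + 1)**2 + 3) - 1
s_(k+1) − s_k = 3**k*(-6*k**2 - 14*k - 1)
(s_(k+1) − s_k) − t_k = 0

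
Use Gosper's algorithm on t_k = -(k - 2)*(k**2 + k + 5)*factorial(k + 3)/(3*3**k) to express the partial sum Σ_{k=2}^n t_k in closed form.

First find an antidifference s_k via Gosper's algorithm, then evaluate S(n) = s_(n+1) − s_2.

The ratio is (k - 1)*(k + 4)*(k + (k + 1)**2 + 6)/(3*(k - 2)*(k**2 + k + 5)).
Take A(k)=k/3 + 4/3, B(k)=1, C(k)=k**3 - k**2 + 3*k - 10.
Need (k/3 + 4/3)·f(k+1) − (1)·f(k) = k**3 - k**2 + 3*k - 10.
deg f ≤ 2 (via 1,0,3).
A polynomial solution: f(k) = 3*(k**2 - 4*k + 2).
R(k) = B(k−1)·f(k)/C(k) = 3*(k**2 - 4*k + 2)/((k - 2)*(k**2 + k + 5)); s_k = R·t_k = -(k**2 - 4*k + 2)*factorial(k + 3)/3**k.
Verify: -(k - 2)*(k**2 + k + 5)*factorial(k + 3)/(3*3**k) matches t_k.
s_(n+1) = 3**(-n - 1)*(-n**2 + 2*n + 1)*factorial(n + 4) and s_(2) = 80/3, so S(n) = 3**(-n - 1)*(-80*3**n - n**6*factorial(n) - 8*n**5*factorial(n) - 14*n**4*factorial(n) + 30*n**3*factorial(n) + 111*n**2*factorial(n) + 98*n*factorial(n) + 24*factorial(n)).

S(n) = 3**(-n - 1)*(-80*3**n - n**6*factorial(n) - 8*n**5*factorial(n) - 14*n**4*factorial(n) + 30*n**3*factorial(n) + 111*n**2*factorial(n) + 98*n*factorial(n) + 24*factorial(n))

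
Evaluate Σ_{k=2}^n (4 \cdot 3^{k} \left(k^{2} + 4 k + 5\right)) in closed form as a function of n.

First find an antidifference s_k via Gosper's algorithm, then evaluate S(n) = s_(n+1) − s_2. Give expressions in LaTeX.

r(k) = 3*(k**2 + 6*k + 10)/(k**2 + 4*k + 5) after simplifying.
Take A(k)=3, B(k)=1, C(k)=k**2 + 4*k + 5.
Solve (3)·f(k+1) − (1)·f(k) = k**2 + 4*k + 5.
Bound: deg f ≤ 2.
Solving with deg f ≤ 2: f(k) = (k**2 + k + 2)/2.
Certificate R = B(k−1)f/C = (k**2 + k + 2)/(2*(k**2 + 4*k + 5)) gives s_k = 2*3**k*(k**2 + k + 2).
s_(k+1) − s_k = 4*3**k*(k**2 + 4*k + 5) = t_k.
Telescope: S(n) = s_(n+1) − s_(2) = 6*3**n*(n**2 + 3*n + 4) − (144) = 6*3**n*n**2 + 18*3**n*n + 24*3**n - 144.

S(n) = 6 \cdot 3^{n} n^{2} + 18 \cdot 3^{n} n + 24 \cdot 3^{n} - 144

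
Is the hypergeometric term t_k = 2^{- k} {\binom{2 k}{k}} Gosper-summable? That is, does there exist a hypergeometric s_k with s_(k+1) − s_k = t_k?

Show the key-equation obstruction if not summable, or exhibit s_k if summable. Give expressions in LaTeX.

Step 1: r(k) = (2*k + 1)/(k + 1).
Gosper form: A/B · C(k+1)/C(k) with A=2*k + 1, B=k + 1, C=1.
Set up (2*k + 1)·f(k+1) − (k)·f(k) − (1) = 0.
d = -1 from the (1,1,0) case.
Bound -1 < 0, so the key equation has no polynomial solution.

No; the degree bound rules out any f.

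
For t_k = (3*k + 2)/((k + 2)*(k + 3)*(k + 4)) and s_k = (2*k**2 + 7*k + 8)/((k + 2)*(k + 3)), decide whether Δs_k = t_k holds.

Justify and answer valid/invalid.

s_(k+1) = (7*k + 2*(k + 1)**2 + 15)/((k + 3)*(k + 4))
s_(k+1) − s_k = (3*k + 2)/(k**3 + 9*k**2 + 26*k + 24)
(s_(k+1) − s_k) − t_k = 0

Valid — Δs_k = t_k.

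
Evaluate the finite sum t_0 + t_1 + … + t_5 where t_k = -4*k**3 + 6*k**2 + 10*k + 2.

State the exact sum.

The ratio is (2*k**3 + 3*k**2 - 5*k - 7)/(2*k**3 - 3*k**2 - 5*k - 1).
Gosper form: A/B · C(k+1)/C(k) with A=1, B=1, C=k**3 - 3*k**2/2 - 5*k/2 - 1/2.
Solve (1)·f(k+1) − (1)·f(k) = k**3 - 3*k**2/2 - 5*k/2 - 1/2.
d = 4 from the (0,0,3) case.
Coefficient equations give f(k) = k*(k**3 - 4*k**2 - k + 2)/4.
Get s_k = R·t_k = k*(-k**3 + 4*k**2 + k - 2) with R(k) = B(k−1)f(k)/C(k) = k*(k**3 - 4*k**2 - k + 2)/(2*(2*k**3 - 3*k**2 - 5*k - 1)).
Δs = -4*k**3 + 6*k**2 + 10*k + 2, as required.
Σ_(k=0)^(5) t_k = s_(6) − s_(0) = -408 − (0) = -408.

Σ = -408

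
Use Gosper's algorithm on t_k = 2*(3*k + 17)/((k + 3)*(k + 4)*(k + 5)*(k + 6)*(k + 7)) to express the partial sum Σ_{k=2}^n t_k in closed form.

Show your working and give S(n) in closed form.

S(n) = (n**3 + 16*n**2 + 83*n - 100)/(120*(n**3 + 16*n**2 + 83*n + 140))

The ratio is (k + 3)*(3*k + 20)/((k + 8)*(3*k + 17)).
So A=k + 3 and B=k + 8, with C=k + 17/3.
f must satisfy (k + 3)·f(k+1) − (k + 7)·f(k) = k + 17/3.
From deg A=1, deg B=1, deg C=1: d=4.
Solving with deg f ≤ 4: f(k) = k*(k + 5)*(k**2 + 13*k + 54)/216.
So s_k = (B(k−1)f/C)·t_k = (k*(k + 5)*(k + 7)*(k**2 + 13*k + 54)/(72*(3*k + 17)))·t_k = k*(k**2 + 13*k + 54)/(36*(k**3 + 13*k**2 + 54*k + 72)).
s_(k+1) − s_k = 2*(3*k + 17)/(k**5 + 25*k**4 + 245*k**3 + 1175*k**2 + 2754*k + 2520) = t_k.
s_(n+1) = (n**3 + 16*n**2 + 83*n + 68)/(36*(n**3 + 16*n**2 + 83*n + 140)) and s_(2) = 7/360, so S(n) = (n**3 + 16*n**2 + 83*n - 100)/(120*(n**3 + 16*n**2 + 83*n + 140)).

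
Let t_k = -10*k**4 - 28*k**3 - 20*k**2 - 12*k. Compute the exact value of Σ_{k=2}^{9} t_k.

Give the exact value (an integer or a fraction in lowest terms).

r(k) = (5*k**4 + 34*k**3 + 82*k**2 + 88*k + 35)/(k*(5*k**3 + 14*k**2 + 10*k + 6)) after simplifying.
Gosper form: A/B · C(k+1)/C(k) with A=1, B=1, C=k**4 + 14*k**3/5 + 2*k**2 + 6*k/5.
f must satisfy (1)·f(k+1) − (1)·f(k) = k**4 + 14*k**3/5 + 2*k**2 + 6*k/5.
Degrees (0,0,4) ⇒ d ≤ 5.
Solve for f: f(k) = k*(k - 1)*(2*k**3 + 4*k**2 + 3)/10 (degree 5 ≤ 5).
So s_k = (B(k−1)f/C)·t_k = ((k - 1)*(2*k**3 + 4*k**2 + 3)/(2*(5*k**3 + 14*k**2 + 10*k + 6)))·t_k = k*(-2*k**4 - 2*k**3 + 4*k**2 - 3*k + 3).
Δs = 2*k*(-5*k**3 - 14*k**2 - 10*k - 6), as required.
Σ_(k=2)^(9) t_k = s_(10) − s_(2) = -216270 − (-70) = -216200.

Σ = -216200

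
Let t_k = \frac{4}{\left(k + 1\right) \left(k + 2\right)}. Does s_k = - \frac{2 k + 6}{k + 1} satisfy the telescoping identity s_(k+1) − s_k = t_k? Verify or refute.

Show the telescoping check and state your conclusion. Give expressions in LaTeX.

Valid: the claim telescopes to t_k.

s_(k+1) = 2*(-k - 4)/(k + 2)
s_(k+1) − s_k = 4/(k**2 + 3*k + 2)
(s_(k+1) − s_k) − t_k = 0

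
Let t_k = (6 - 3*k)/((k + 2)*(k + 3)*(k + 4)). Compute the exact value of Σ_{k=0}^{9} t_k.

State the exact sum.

Σ = 5/26

Compute t_(k+1)/t_k: get (k - 1)*(k + 2)/((k - 2)*(k + 5)).
Factor: A=k + 2; B=k + 5; C=k - 2.
f must satisfy (k + 2)·f(k+1) − (k + 4)·f(k) = k - 2.
From deg A=1, deg B=1, deg C=1: d=2.
Solve for f: f(k) = -k (degree 1 ≤ 2).
Get s_k = R·t_k = 3*k/((k + 2)*(k + 3)) with R(k) = B(k−1)f(k)/C(k) = -k*(k + 4)/(k - 2).
Check: Δs_k = 3*(2 - k)/(k**3 + 9*k**2 + 26*k + 24). ✓
Telescoping: Σ = s_(10) − s_(0) = 5/26 − (0) = 5/26.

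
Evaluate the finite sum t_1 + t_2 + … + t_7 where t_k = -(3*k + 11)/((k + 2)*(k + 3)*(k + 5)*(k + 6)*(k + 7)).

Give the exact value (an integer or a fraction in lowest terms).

Σ = -121/16380

Ratio r(k) = (k + 2)*(k + 5)*(3*k + 14)/((k + 4)*(k + 8)*(3*k + 11)).
Gosper form: A/B · C(k+1)/C(k) with A=k + 2, B=k + 8, C=k**2 + 23*k/3 + 44/3.
f must satisfy (k + 2)·f(k+1) − (k + 7)·f(k) = k**2 + 23*k/3 + 44/3.
d = 5 from the (1,1,2) case.
A polynomial solution: f(k) = k*(k + 3)*(k + 4)*(k**2 + 13*k + 52)/180.
R(k) = B(k−1)·f(k)/C(k) = k*(k + 3)*(k + 7)*(k**2 + 13*k + 52)/(60*(3*k + 11)); s_k = R·t_k = k*(-k**2 - 13*k - 52)/(60*(k**3 + 13*k**2 + 52*k + 60)).
Check: Δs_k = (-3*k - 11)/(k**5 + 23*k**4 + 203*k**3 + 853*k**2 + 1692*k + 1260). ✓
Sum = s_(8) − s_(1); s_(8) = -22/1365, s_(1) = -11/1260 ⇒ -121/16380.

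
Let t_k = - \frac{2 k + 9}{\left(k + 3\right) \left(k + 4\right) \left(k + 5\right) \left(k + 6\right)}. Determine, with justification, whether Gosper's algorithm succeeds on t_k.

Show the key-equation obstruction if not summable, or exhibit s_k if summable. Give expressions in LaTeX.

Step 1: r(k) = (k + 3)*(2*k + 11)/((k + 7)*(2*k + 9)).
Take A(k)=k + 3, B(k)=k + 7, C(k)=k + 9/2.
Solve (k + 3)·f(k+1) − (k + 6)·f(k) = k + 9/2.
d = 3 from the (1,1,1) case.
Solving with deg f ≤ 3: f(k) = k*(k + 4)*(k + 8)/30.
Then R = B(k−1)f/C = k*(k + 4)*(k + 6)*(k + 8)/(15*(2*k + 9)), so s_k = R(k)·t_k = k*(-k - 8)/(15*(k**2 + 8*k + 15)).
Check: Δs_k = (-2*k - 9)/(k**4 + 18*k**3 + 119*k**2 + 342*k + 360). ✓

Yes. s_k = \frac{k \left(- k - 8\right)}{15 \left(k^{2} + 8 k + 15\right)}.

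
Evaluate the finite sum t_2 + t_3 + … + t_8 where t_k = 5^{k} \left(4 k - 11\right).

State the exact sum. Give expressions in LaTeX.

Compute t_(k+1)/t_k: get 5*(4*k - 7)/(4*k - 11).
Factor: A=5; B=1; C=k - 11/4.
f must satisfy (5)·f(k+1) − (1)·f(k) = k - 11/4.
d = 1 from the (0,0,1) case.
Match coefficients ⇒ f(k) = (k - 4)/4.
R(k) = B(k−1)·f(k)/C(k) = (k - 4)/(4*k - 11); s_k = R·t_k = 5**k*(k - 4).
Verify: 5**k*(4*k - 11) matches t_k.
Σ_(k=2)^(8) t_k = s_(9) − s_(2) = 9765625 − (-50) = 9765675.

Σ = 9765675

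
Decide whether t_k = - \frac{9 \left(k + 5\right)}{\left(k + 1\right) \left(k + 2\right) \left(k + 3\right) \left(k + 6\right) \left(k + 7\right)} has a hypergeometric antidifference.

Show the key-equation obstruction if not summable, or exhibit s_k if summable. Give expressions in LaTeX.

Step 1: r(k) = (k + 1)*(k + 6)**2/((k + 4)*(k + 5)*(k + 8)).
Normal form (A,B,C) = (k + 1, k + 8, k**3 + 14*k**2 + 65*k + 100).
Need (k + 1)·f(k+1) − (k + 7)·f(k) = k**3 + 14*k**2 + 65*k + 100.
From deg A=1, deg B=1, deg C=3: d=6.
Coefficient equations give f(k) = k*(k + 3)*(k + 4)**2*(k + 5)**2/36.
So s_k = (B(k−1)f/C)·t_k = (k*(k + 3)*(k + 4)*(k + 7)/36)·t_k = k*(-k**2 - 9*k - 20)/(4*(k**3 + 9*k**2 + 20*k + 12)).
Check: Δs_k = 9*(-k - 5)/(k**5 + 19*k**4 + 131*k**3 + 401*k**2 + 540*k + 252). ✓

Yes. s_k = \frac{k \left(- k^{2} - 9 k - 20\right)}{4 \left(k^{3} + 9 k^{2} + 20 k + 12\right)}.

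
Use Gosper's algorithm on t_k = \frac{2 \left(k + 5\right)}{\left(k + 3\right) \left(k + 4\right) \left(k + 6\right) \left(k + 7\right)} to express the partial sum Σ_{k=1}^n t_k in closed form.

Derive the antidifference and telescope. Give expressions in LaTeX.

S(n) = \frac{n \left(n + 11\right)}{28 \left(n^{2} + 11 n + 28\right)}

Compute t_(k+1)/t_k: get (k + 3)*(k + 6)**2/((k + 5)**2*(k + 8)).
A = k + 3, B = k + 8, C = k**2 + 10*k + 25.
Key eq: (k + 3)·f(k+1) = (k + 7)·f(k) + (k**2 + 10*k + 25).
Degrees (1,1,2) ⇒ d ≤ 4.
Coefficient equations give f(k) = k*(k + 4)*(k + 5)*(k + 9)/36.
Certificate R = B(k−1)f/C = k*(k + 4)*(k + 7)*(k + 9)/(36*(k + 5)) gives s_k = k*(k + 9)/(18*(k**2 + 9*k + 18)).
Check: Δs_k = 2*(k + 5)/(k**4 + 20*k**3 + 145*k**2 + 450*k + 504). ✓
Telescope: S(n) = s_(n+1) − s_(1) = (n**2 + 11*n + 10)/(18*(n**2 + 11*n + 28)) − (5/252) = n*(n + 11)/(28*(n**2 + 11*n + 28)).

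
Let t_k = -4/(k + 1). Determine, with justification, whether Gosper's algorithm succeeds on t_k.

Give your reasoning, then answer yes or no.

No — the linear system for f has no solution.

Compute t_(k+1)/t_k: get (k + 1)/(k + 2).
Take A(k)=k + 1, B(k)=k + 2, C(k)=1.
f must satisfy (k + 1)·f(k+1) − (k + 1)·f(k) = 1.
Degrees (1,1,0) ⇒ d ≤ 0.
f = c0 ⇒ A·f(k+1) − B(k−1)·f(k) − C = -1. The system {-1 = 0} is inconsistent; no antidifference.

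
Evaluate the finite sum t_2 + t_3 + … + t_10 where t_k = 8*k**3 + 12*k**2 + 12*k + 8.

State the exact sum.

Σ = 29520

t_(k+1)/t_k = (2*k**3 + 9*k**2 + 15*k + 10)/(2*k**3 + 3*k**2 + 3*k + 2).
Normal form (A,B,C) = (1, 1, k**3 + 3*k**2/2 + 3*k/2 + 1).
Need (1)·f(k+1) − (1)·f(k) = k**3 + 3*k**2/2 + 3*k/2 + 1.
deg f ≤ 4 (via 0,0,3).
A polynomial solution: f(k) = k*(k + 1)*(k**2 - k + 2)/4.
R(k) = B(k−1)·f(k)/C(k) = k*(k**2 - k + 2)/(2*(2*k**2 + k + 2)); s_k = R·t_k = 2*k*(k**3 + k + 2).
Check: Δs_k = 8*k**3 + 12*k**2 + 12*k + 8. ✓
Sum = s_(11) − s_(2); s_(11) = 29568, s_(2) = 48 ⇒ 29520.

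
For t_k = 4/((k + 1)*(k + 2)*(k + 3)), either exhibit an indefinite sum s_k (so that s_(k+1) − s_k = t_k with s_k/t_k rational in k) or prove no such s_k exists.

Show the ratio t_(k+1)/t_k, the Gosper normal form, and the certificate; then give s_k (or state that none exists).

Compute t_(k+1)/t_k: get (k + 1)/(k + 4).
Factor: A=k + 1; B=k + 4; C=1.
f must satisfy (k + 1)·f(k+1) − (k + 3)·f(k) = 1.
Bound: deg f ≤ 2.
Match coefficients ⇒ f(k) = k*(k + 3)/4.
So s_k = (B(k−1)f/C)·t_k = (k*(k + 3)**2/4)·t_k = k*(k + 3)/((k + 1)*(k + 2)).
s_(k+1) − s_k = 4/(k**3 + 6*k**2 + 11*k + 6) = t_k.

s_k = k*(k + 3)/((k + 1)*(k + 2))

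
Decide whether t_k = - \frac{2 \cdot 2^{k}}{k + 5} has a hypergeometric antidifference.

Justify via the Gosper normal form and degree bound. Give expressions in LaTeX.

Ratio r(k) = 2*(k + 5)/(k + 6).
A = 2*k + 10, B = k + 6, C = 1.
f must satisfy (2*k + 10)·f(k+1) − (k + 5)·f(k) = 1.
Bound: deg f ≤ -1.
Negative degree bound (-1): no f exists, t_k not Gosper-summable.

No; the degree bound rules out any f.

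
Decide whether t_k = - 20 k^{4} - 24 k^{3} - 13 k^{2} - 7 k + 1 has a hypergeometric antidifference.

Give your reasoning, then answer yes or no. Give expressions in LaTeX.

t_(k+1)/t_k = (20*k**4 + 104*k**3 + 205*k**2 + 185*k + 63)/(20*k**4 + 24*k**3 + 13*k**2 + 7*k - 1).
Gosper form: A/B · C(k+1)/C(k) with A=1, B=1, C=k**4 + 6*k**3/5 + 13*k**2/20 + 7*k/20 - 1/20.
Need (1)·f(k+1) − (1)·f(k) = k**4 + 6*k**3/5 + 13*k**2/20 + 7*k/20 - 1/20.
Degrees (0,0,4) ⇒ d ≤ 5.
Solving with deg f ≤ 5: f(k) = k*(4*k**4 - 4*k**3 - k**2 + 3*k - 3)/20.
Get s_k = R·t_k = k*(-4*k**4 + 4*k**3 + k**2 - 3*k + 3) with R(k) = B(k−1)f(k)/C(k) = k*(4*k**4 - 4*k**3 - k**2 + 3*k - 3)/(20*k**4 + 24*k**3 + 13*k**2 + 7*k - 1).
Verify: -20*k**4 - 24*k**3 - 13*k**2 - 7*k + 1 matches t_k.

Yes. s_k = k \left(- 4 k^{4} + 4 k^{3} + k^{2} - 3 k + 3\right).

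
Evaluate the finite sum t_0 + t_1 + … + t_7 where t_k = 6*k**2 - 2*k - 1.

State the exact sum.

Σ = 776

Ratio r(k) = (6*k**2 + 10*k + 3)/(6*k**2 - 2*k - 1).
A = 1, B = 1, C = k**2 - k/3 - 1/6.
Set up (1)·f(k+1) − (1)·f(k) − (k**2 - k/3 - 1/6) = 0.
Bound: deg f ≤ 3.
Match coefficients ⇒ f(k) = k*(2*k**2 - 4*k + 1)/6.
Get s_k = R·t_k = k*(2*k**2 - 4*k + 1) with R(k) = B(k−1)f(k)/C(k) = k*(2*k**2 - 4*k + 1)/(6*k**2 - 2*k - 1).
Verify: 6*k**2 - 2*k - 1 matches t_k.
Σ_(k=0)^(7) t_k = s_(8) − s_(0) = 776 − (0) = 776.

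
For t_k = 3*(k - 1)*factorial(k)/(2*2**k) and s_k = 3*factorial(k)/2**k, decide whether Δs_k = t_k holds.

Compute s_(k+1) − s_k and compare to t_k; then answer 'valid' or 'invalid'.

s_(k+1) = 3*factorial(k + 1)/(2*2**k)
s_(k+1) − s_k = 3*(k - 1)*factorial(k)/(2*2**k)
(s_(k+1) − s_k) − t_k = 0

valid; difference matches t_k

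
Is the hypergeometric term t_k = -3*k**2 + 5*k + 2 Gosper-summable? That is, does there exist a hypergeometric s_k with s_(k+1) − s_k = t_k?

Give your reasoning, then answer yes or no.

Yes. s_k = k*(-k**2 + 4*k - 1).

The ratio is (3*k**2 + k - 4)/(3*k**2 - 5*k - 2).
Gosper form: A/B · C(k+1)/C(k) with A=1, B=1, C=k**2 - 5*k/3 - 2/3.
f must satisfy (1)·f(k+1) − (1)·f(k) = k**2 - 5*k/3 - 2/3.
deg f ≤ 3 (via 0,0,2).
Coefficient equations give f(k) = k*(k**2 - 4*k + 1)/3.
Then R = B(k−1)f/C = k*(k**2 - 4*k + 1)/((k - 2)*(3*k + 1)), so s_k = R(k)·t_k = k*(-k**2 + 4*k - 1).
s_(k+1) − s_k = -3*k**2 + 5*k + 2 = t_k.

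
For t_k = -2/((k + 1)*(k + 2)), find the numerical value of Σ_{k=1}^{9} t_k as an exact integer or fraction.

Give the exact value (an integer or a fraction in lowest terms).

Ratio r(k) = (k + 1)/(k + 3).
Factor: A=k + 1; B=k + 3; C=1.
Key eq: (k + 1)·f(k+1) = (k + 2)·f(k) + (1).
d = 1 from the (1,1,0) case.
Solve for f: f(k) = k (degree 1 ≤ 1).
So s_k = (B(k−1)f/C)·t_k = (k*(k + 2))·t_k = -2*k/(k + 1).
s_(k+1) − s_k = -2/(k**2 + 3*k + 2) = t_k.
Σ_(k=1)^(9) t_k = s_(10) − s_(1) = -20/11 − (-1) = -9/11.

Σ = -9/11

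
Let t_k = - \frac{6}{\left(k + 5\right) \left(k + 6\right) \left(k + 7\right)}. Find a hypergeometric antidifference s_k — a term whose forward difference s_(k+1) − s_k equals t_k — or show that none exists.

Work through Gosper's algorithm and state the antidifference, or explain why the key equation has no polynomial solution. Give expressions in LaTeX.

The ratio is (k + 5)/(k + 8).
Gosper form: A/B · C(k+1)/C(k) with A=k + 5, B=k + 8, C=1.
Need (k + 5)·f(k+1) − (k + 7)·f(k) = 1.
deg f ≤ 2 (via 1,1,0).
Solving with deg f ≤ 2: f(k) = k*(k + 11)/60.
Certificate R = B(k−1)f/C = k*(k + 7)*(k + 11)/60 gives s_k = k*(-k - 11)/(10*(k + 5)*(k + 6)).
Check: Δs_k = -6/(k**3 + 18*k**2 + 107*k + 210). ✓

s_k = \frac{k \left(- k - 11\right)}{10 \left(k + 5\right) \left(k + 6\right)}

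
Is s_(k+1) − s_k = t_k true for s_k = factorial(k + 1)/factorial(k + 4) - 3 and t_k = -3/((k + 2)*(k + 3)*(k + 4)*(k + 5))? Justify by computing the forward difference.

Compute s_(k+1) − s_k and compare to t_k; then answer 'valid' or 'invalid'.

Valid: the claim telescopes to t_k.

s_(k+1) = factorial(k + 2)/factorial(k + 5) - 3
s_(k+1) − s_k = -3/((k + 2)*(k + 3)*(k + 4)*(k + 5))
(s_(k+1) − s_k) − t_k = 0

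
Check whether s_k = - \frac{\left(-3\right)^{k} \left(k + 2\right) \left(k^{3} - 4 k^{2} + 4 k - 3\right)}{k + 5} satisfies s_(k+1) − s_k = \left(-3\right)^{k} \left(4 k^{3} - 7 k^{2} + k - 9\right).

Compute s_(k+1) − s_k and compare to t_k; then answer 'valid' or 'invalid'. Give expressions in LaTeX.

s_(k+1) = (-3)**(k + 1)*(-k**4 - 2*k**3 + 4*k**2 + 5*k + 6)/(k + 6)
s_(k+1) − s_k = (-3)**k*(4*k**5 + 25*k**4 + 2*k**3 - 94*k**2 - 69*k - 126)/(k**2 + 11*k + 30)
(s_(k+1) − s_k) − t_k = (-3)**(k + 1)*(4*k**4 + 14*k**3 - 38*k**2 - 48)/(k**2 + 11*k + 30)

Invalid: residual \frac{\left(-3\right)^{k + 1} \left(4 k^{4} + 14 k^{3} - 38 k^{2} - 48\right)}{k^{2} + 11 k + 30} ≠ 0.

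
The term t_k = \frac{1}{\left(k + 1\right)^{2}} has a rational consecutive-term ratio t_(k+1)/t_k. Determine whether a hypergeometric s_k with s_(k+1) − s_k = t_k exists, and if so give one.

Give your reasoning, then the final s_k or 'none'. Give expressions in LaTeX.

none (Gosper's algorithm certifies no s_k)

The ratio is (k + 1)**2/(k + 2)**2.
A = k**2 + 2*k + 1, B = k**2 + 4*k + 4, C = 1.
Need (k**2 + 2*k + 1)·f(k+1) − (k**2 + 2*k + 1)·f(k) = 1.
From deg A=2, deg B=2, deg C=0: d=0.
Write f(k) = c0. Then LHS − RHS = -1, requiring -1 = 0: contradictory. No certificate.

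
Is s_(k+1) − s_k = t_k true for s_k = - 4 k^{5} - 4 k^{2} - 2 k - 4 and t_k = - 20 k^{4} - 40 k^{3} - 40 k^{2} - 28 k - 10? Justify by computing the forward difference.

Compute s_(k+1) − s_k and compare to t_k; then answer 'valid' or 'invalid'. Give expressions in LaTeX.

Valid: the claim telescopes to t_k.

s_(k+1) = -2*k - 4*(k + 1)**5 - 4*(k + 1)**2 - 6
s_(k+1) − s_k = -20*k**4 - 40*k**3 - 40*k**2 - 28*k - 10
(s_(k+1) − s_k) − t_k = 0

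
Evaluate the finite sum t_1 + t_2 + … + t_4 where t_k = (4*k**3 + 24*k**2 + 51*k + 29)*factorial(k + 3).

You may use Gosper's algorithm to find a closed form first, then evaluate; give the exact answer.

Step 1: r(k) = (4*k**4 + 52*k**3 + 255*k**2 + 552*k + 432)/(4*k**3 + 24*k**2 + 51*k + 29).
A = k + 4, B = 1, C = k**3 + 6*k**2 + 51*k/4 + 29/4.
Set up (k + 4)·f(k+1) − (1)·f(k) − (k**3 + 6*k**2 + 51*k/4 + 29/4) = 0.
Degrees (1,0,3) ⇒ d ≤ 2.
Solving with deg f ≤ 2: f(k) = (4*k**2 + 4*k - 1)/4.
Get s_k = R·t_k = (4*k**2 + 4*k - 1)*factorial(k + 3) with R(k) = B(k−1)f(k)/C(k) = (4*k**2 + 4*k - 1)/(4*k**3 + 24*k**2 + 51*k + 29).
Verify: (4*k**3 + 24*k**2 + 51*k + 29)*factorial(k + 3) matches t_k.
Evaluate s at k=5 and k=1: 4798080 and 168; difference 4797912.

Σ = 4797912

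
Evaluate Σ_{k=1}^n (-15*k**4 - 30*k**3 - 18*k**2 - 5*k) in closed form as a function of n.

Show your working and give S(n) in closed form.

S(n) = n*(-3*n**4 - 15*n**3 - 26*n**2 - 19*n - 5)

Ratio r(k) = (15*k**4 + 90*k**3 + 198*k**2 + 191*k + 68)/(k*(15*k**3 + 30*k**2 + 18*k + 5)).
Normal form (A,B,C) = (1, 1, k**4 + 2*k**3 + 6*k**2/5 + k/3).
Solve (1)·f(k+1) − (1)·f(k) = k**4 + 2*k**3 + 6*k**2/5 + k/3.
d = 5 from the (0,0,4) case.
Match coefficients ⇒ f(k) = k**2*(k - 1)*(3*k**2 + 3*k - 1)/15.
Certificate R = B(k−1)f/C = k*(k - 1)*(3*k**2 + 3*k - 1)/(15*k**3 + 30*k**2 + 18*k + 5) gives s_k = k**2*(-3*k**3 + 4*k - 1).
Δs = k*(-15*k**3 - 30*k**2 - 18*k - 5), as required.
Σ_(k=1)^n t_k = s_(n+1) − s_(1) = (n*(-3*n**4 - 15*n**3 - 26*n**2 - 19*n - 5)) − (0), i.e. n*(-3*n**4 - 15*n**3 - 26*n**2 - 19*n - 5).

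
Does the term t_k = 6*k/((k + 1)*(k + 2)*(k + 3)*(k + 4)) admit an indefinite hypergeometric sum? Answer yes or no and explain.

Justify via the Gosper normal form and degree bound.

Yes. s_k = k*(k**2 + 6*k - 7)/(6*(k + 1)*(k + 2)*(k + 3)).

The ratio is (k + 1)**2/(k*(k + 5)).
Gosper form: A/B · C(k+1)/C(k) with A=k + 1, B=k + 5, C=k.
Key eq: (k + 1)·f(k+1) = (k + 4)·f(k) + (k).
Bound: deg f ≤ 3.
A polynomial solution: f(k) = k*(k - 1)*(k + 7)/36.
Then R = B(k−1)f/C = (k - 1)*(k + 4)*(k + 7)/36, so s_k = R(k)·t_k = k*(k**2 + 6*k - 7)/(6*(k + 1)*(k + 2)*(k + 3)).
Check: Δs_k = 6*k/(k**4 + 10*k**3 + 35*k**2 + 50*k + 24). ✓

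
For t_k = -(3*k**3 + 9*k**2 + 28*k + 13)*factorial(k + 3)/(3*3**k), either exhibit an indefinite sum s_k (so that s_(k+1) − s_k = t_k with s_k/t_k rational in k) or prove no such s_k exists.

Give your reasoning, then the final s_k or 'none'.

s_k = -(3*k**2 + 1)*factorial(k + 3)/3**k

Ratio r(k) = (3*k**4 + 30*k**3 + 127*k**2 + 273*k + 212)/(3*(3*k**3 + 9*k**2 + 28*k + 13)).
So A=k/3 + 4/3 and B=1, with C=k**3 + 3*k**2 + 28*k/3 + 13/3.
Need (k/3 + 4/3)·f(k+1) − (1)·f(k) = k**3 + 3*k**2 + 28*k/3 + 13/3.
Bound: deg f ≤ 2.
Match coefficients ⇒ f(k) = 3*k**2 + 1.
Get s_k = R·t_k = -(3*k**2 + 1)*factorial(k + 3)/3**k with R(k) = B(k−1)f(k)/C(k) = 3*(3*k**2 + 1)/(3*k**3 + 9*k**2 + 28*k + 13).
Verify: -(3*k**3 + 9*k**2 + 28*k + 13)*factorial(k + 3)/(3*3**k) matches t_k.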